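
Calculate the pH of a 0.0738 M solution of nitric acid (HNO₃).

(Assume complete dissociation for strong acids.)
pH = 1.13

[H⁺] = 0.0738 M for strong acid. pH = -log[H⁺] = -log(0.0738)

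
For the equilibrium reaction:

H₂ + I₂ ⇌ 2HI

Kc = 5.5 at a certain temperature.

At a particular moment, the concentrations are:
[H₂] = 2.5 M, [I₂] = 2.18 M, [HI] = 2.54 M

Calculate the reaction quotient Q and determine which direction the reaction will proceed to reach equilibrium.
Q = 1.184, Q < K, reaction proceeds forward (toward products)

Q = ([HI]^2) / ([H₂] × [I₂])
  = ((2.54)^2) / ((2.5)·(2.18)) = 6.4516/5.45 = 1.184
Since Q = 1.184 < Kc = 5.5, the reaction proceeds forward (toward products) to reach equilibrium.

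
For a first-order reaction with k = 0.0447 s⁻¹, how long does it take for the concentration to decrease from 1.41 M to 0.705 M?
15.51 s

From ln[A] = ln[A]₀ - k·t: t = ln([A]₀/[A])/k = ln(1.41/0.705)/0.0447 = ln(2.0000)/0.0447 = 0.6931/0.0447 = 15.51 s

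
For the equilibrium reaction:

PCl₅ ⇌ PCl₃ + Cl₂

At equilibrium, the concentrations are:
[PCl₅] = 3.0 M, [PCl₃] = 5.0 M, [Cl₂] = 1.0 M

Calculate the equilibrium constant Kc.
K_c = 1.6667

Kc = ([PCl₃] × [Cl₂]) / ([PCl₅])
   = ((5.0)·(1.0)) / ((3.0))
   = 5 / 3 = 1.6667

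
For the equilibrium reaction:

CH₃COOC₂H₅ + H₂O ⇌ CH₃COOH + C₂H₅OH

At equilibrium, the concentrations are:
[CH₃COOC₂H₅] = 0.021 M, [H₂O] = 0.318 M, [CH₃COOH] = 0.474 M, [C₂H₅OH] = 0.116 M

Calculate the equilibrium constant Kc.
K_c = 8.2336

Kc = ([CH₃COOH] × [C₂H₅OH]) / ([CH₃COOC₂H₅] × [H₂O])
   = ((0.474)·(0.116)) / ((0.021)·(0.318))
   = 0.054984 / 0.006678 = 8.2336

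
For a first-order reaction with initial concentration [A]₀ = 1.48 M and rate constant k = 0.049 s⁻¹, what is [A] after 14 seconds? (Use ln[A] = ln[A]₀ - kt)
0.7453 M

ln[A] = ln[A]₀ - k·t = ln(1.48) - (0.049)·(14) = 0.3920 - 0.6860 = -0.2940
[A] = e^(-0.2940) = 0.7453 M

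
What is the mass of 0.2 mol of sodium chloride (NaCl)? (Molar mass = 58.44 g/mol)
Mass = 0.2 mol × 58.44 g/mol = 11.69 g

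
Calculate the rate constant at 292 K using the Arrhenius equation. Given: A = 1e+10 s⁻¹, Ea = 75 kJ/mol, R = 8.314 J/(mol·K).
3.83e-04 s⁻¹

k = A·exp(-Ea/(R·T)) = 1e+10·exp(-75000/(8.314·292)) = 1e+10·exp(-30.8936) = 1e+10·3.8290e-14 = 3.83e-04 s⁻¹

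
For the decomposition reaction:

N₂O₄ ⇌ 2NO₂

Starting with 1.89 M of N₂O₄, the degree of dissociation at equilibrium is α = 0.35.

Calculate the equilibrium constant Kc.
K_c = 1.4248

x = α·[A]₀ = 0.35 × 1.89 = 0.6615 M dissociated.
At eq: [N₂O₄] = 1.89 − 0.6615 = 1.228 M; [NO₂] = 2x = 1.323 M.
Kc = [NO₂]²/[N₂O₄] = (1.323)²/1.228 = 1.425.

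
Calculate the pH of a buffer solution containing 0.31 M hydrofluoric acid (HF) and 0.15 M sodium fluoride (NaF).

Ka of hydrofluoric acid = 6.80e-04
pH = 2.85

pKa = -log(6.80e-04) = 3.17. pH = pKa + log([A⁻]/[HA]) = 3.17 + log(0.15/0.31)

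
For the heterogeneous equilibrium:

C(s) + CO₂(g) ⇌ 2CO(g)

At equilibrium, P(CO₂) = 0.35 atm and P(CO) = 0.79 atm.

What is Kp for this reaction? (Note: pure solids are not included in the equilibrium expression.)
K_p = 1.783

Solid C is excluded.
Kp = P(CO)²/P(CO₂) = (0.79)²/0.35 = 0.6241/0.35 = 1.783.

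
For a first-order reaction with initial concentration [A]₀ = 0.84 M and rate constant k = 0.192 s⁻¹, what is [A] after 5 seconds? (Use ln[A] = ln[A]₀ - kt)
0.3216 M

ln[A] = ln[A]₀ - k·t = ln(0.84) - (0.192)·(5) = -0.1744 - 0.9600 = -1.1344
[A] = e^(-1.1344) = 0.3216 M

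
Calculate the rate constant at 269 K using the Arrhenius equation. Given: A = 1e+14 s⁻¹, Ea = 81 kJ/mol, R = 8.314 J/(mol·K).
1.87e-02 s⁻¹

k = A·exp(-Ea/(R·T)) = 1e+14·exp(-81000/(8.314·269)) = 1e+14·exp(-36.2179) = 1e+14·1.8655e-16 = 1.87e-02 s⁻¹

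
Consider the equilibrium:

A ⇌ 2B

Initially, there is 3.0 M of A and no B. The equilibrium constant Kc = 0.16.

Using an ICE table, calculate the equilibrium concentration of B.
[B] = 0.654 M

ICE: [A] = 3.0 − x, [B] = 2x.
Kc = (2x)²/(3.0 − x) = 0.16 ⇒ 4x² + 0.16x − 0.48 = 0.
x = (−0.16 + √(0.16² + 4·4·0.48))/(2·4) = (−0.16 + √7.7056)/8 = 0.32699.
[B] = 2x = 0.654 M.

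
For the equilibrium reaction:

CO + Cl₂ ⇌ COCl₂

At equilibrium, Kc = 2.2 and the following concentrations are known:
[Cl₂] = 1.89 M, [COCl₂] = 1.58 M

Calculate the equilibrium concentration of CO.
[CO] = 0.3800 M

Kc = ([COCl₂]) / ([CO] × [Cl₂]) = 2.2
[CO]^1 = (product terms)/(Kc · other reactant terms) = 1.58 / (2.2 · 1.89) = 0.37999
[CO] = 0.3800 M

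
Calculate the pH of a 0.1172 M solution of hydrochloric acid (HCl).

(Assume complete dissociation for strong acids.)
pH = 0.93

[H⁺] = 0.1172 M for strong acid. pH = -log[H⁺] = -log(0.1172)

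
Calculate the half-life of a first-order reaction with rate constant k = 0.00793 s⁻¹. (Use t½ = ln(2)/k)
87.41 s

t½ = ln(2)/k = 0.6931/0.00793 = 87.41 s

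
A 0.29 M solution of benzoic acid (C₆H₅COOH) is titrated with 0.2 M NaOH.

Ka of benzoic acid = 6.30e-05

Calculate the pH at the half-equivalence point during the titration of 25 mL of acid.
pH = pKa = 4.20

At the half-equivalence point, [HA] = [A⁻], so by Henderson–Hasselbalch pH = pKa + log(1) = pKa.
pKa = −log(6.30e-05) = 4.20.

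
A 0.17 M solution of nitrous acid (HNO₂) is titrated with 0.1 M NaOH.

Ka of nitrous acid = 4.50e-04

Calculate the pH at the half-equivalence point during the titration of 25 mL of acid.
pH = pKa = 3.35

At the half-equivalence point, [HA] = [A⁻], so by Henderson–Hasselbalch pH = pKa + log(1) = pKa.
pKa = −log(4.50e-04) = 3.35.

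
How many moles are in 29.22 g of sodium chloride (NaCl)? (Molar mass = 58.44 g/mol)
Moles = 29.22 g ÷ 58.44 g/mol = 0.5 mol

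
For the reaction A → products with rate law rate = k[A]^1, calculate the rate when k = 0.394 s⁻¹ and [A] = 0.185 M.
0.07289 M/s

rate = k·[A]^1 = 0.394·(0.185)^1 = 0.394·0.185 = 0.07289 M/s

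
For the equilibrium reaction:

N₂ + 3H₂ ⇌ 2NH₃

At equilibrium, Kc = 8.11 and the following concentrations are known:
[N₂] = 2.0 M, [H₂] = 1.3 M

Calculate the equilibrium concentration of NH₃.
[NH₃] = 5.9695 M

Kc = ([NH₃]^2) / ([N₂] × [H₂]^3) = 8.11
[NH₃]^2 = Kc · (reactant terms)/(other product terms) = 8.11 · 4.394 / 1 = 35.635
[NH₃] = (35.635)^(1/2) = 5.9695 M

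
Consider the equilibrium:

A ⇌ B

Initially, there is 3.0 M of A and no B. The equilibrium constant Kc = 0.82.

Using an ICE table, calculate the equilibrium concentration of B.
[B] = 1.352 M

ICE: [A] = 3.0 − x, [B] = x.
Kc = x/(3.0 − x) = 0.82 ⇒ x = 0.82·3.0/(1 + 0.82) = 2.46/1.82 = 1.352.
[B] = x = 1.352 M.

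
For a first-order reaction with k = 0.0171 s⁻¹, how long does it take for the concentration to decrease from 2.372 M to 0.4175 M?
101.59 s

From ln[A] = ln[A]₀ - k·t: t = ln([A]₀/[A])/k = ln(2.372/0.4175)/0.0171 = ln(5.6814)/0.0171 = 1.7372/0.0171 = 101.59 s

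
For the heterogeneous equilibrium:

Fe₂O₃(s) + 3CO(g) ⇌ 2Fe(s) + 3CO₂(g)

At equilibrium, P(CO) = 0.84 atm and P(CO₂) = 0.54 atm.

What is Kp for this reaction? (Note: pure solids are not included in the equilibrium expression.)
K_p = 0.266

Solids (Fe₂O₃, Fe) are excluded.
Kp = P(CO₂)³/P(CO)³ = (0.54)³/(0.84)³ = 0.1575/0.5927 = 0.266.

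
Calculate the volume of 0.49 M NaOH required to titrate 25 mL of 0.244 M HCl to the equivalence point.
V_{base} = 12.4 mL

At equivalence: moles acid = moles base.
moles HCl = 0.244 M × 0.025 L = 0.0061 mol
V_NaOH = 0.0061 mol ÷ 0.49 M = 0.01245 L = 12.4 mL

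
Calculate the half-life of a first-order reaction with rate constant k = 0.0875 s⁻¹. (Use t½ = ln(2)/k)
7.92 s

t½ = ln(2)/k = 0.6931/0.0875 = 7.92 s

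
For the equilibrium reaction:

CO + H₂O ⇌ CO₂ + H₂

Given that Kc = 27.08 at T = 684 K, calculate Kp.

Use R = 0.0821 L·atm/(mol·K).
K_p = 27.0800

Δn = (moles gaseous products) − (moles gaseous reactants) = 0
T = 684 K; RT = 0.0821 × 684 = 56.1564
Kp = Kc·(RT)^Δn = 27.08 × (56.1564)^0 = 27.08 × 1 = 27.0800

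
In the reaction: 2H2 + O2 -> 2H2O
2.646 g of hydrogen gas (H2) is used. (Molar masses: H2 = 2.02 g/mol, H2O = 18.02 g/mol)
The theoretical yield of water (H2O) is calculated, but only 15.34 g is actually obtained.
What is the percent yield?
Moles of H2 = 2.646 g ÷ 2.02 g/mol = 1.3099 mol
Mole ratio: 2 mol H2O / 2 mol H2
Moles of H2O = 1.3099 × (2/2) = 1.3099 mol
Theoretical yield = 1.3099 mol × 18.02 g/mol = 23.604 g
Actual yield = 15.34 g
Percent yield = (15.34 / 23.604) × 100% = 65.0%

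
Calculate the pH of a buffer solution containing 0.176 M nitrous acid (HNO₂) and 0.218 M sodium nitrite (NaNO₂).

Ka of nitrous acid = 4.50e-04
pH = 3.44

pKa = -log(4.50e-04) = 3.35. pH = pKa + log([A⁻]/[HA]) = 3.35 + log(0.218/0.176)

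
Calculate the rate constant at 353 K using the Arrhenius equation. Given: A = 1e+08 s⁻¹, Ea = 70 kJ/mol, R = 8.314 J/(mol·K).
4.38e-03 s⁻¹

k = A·exp(-Ea/(R·T)) = 1e+08·exp(-70000/(8.314·353)) = 1e+08·exp(-23.8514) = 1e+08·4.3801e-11 = 4.38e-03 s⁻¹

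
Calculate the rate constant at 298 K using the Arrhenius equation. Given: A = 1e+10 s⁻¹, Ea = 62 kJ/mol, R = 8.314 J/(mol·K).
1.36e-01 s⁻¹

k = A·exp(-Ea/(R·T)) = 1e+10·exp(-62000/(8.314·298)) = 1e+10·exp(-25.0245) = 1e+10·1.3552e-11 = 1.36e-01 s⁻¹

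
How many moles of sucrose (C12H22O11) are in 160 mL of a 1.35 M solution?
Moles = Molarity × Volume (L)
Moles = 1.35 M × 0.16 L = 0.216 mol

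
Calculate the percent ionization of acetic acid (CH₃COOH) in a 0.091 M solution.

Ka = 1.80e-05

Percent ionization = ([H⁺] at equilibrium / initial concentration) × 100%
Percent ionization = 1.4%

Let x = [H⁺]. Ka = x²/(C - x) ⇒ x² + (1.80e-05)x - (1.80e-05)(0.091) = 0. x = 1.2709e-03. Percent = (1.2709e-03/0.091) × 100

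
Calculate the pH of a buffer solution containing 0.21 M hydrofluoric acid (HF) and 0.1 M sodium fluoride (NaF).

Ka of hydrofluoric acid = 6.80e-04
pH = 2.85

pKa = -log(6.80e-04) = 3.17. pH = pKa + log([A⁻]/[HA]) = 3.17 + log(0.1/0.21)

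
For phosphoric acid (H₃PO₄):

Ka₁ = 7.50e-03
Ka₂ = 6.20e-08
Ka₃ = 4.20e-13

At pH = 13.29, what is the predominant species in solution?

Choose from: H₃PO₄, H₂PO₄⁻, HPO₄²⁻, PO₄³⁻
PO₄³⁻

pKa1 = 2.12, pKa2 = 7.21, pKa3 = 12.38. Each pKa is the crossover between adjacent species; pH = 13.29 lies in the region where PO₄³⁻ predominates.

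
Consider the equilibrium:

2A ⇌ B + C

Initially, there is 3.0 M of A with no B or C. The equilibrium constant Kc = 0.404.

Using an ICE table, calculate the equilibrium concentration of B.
[B] = 0.840 M

ICE: [A] = 3.0 − 2x, [B] = [C] = x.
Kc = x²/(3.0 − 2x)² = 0.404 ⇒ √Kc = x/(3.0 − 2x).
x = √0.404·3.0/(1 + 2√0.404) = 0.63561·3.0/2.2712 = 0.83956.
[B] = x = 0.840 M.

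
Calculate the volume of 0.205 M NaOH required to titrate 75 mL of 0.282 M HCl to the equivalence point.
V_{base} = 103.2 mL

At equivalence: moles acid = moles base.
moles HCl = 0.282 M × 0.075 L = 0.02115 mol
V_NaOH = 0.02115 mol ÷ 0.205 M = 0.1032 L = 103.2 mL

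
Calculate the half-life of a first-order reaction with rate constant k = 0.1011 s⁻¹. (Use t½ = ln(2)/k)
6.86 s

t½ = ln(2)/k = 0.6931/0.1011 = 6.86 s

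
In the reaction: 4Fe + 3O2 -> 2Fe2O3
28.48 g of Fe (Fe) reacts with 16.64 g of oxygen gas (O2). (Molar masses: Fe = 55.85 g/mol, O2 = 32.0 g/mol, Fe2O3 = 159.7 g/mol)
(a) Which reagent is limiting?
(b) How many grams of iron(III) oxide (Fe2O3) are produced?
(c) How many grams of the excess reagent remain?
(a) Fe, (b) 40.72 g, (c) 4.402 g

Moles of Fe = 28.48 g ÷ 55.85 g/mol = 0.509937 mol
Moles of O2 = 16.64 g ÷ 32.0 g/mol = 0.52 mol
Moles ÷ coefficient: Fe: 0.509937/4 = 0.1275, O2: 0.52/3 = 0.1733
(a) Fe has the smaller value, so Fe is the limiting reagent.
(b) Moles of Fe2O3 = 0.509937 mol Fe × (2/4) = 0.254969 mol; mass = 0.254969 mol × 159.7 g/mol = 40.72 g
(c) O2 consumed = 0.509937 × (3/4) = 0.382453 mol; remaining = 0.52 − 0.382453 = 0.137547 mol; mass = 0.137547 mol × 32.0 g/mol = 4.402 g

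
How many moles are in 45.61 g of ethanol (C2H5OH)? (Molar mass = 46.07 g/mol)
Moles = 45.61 g ÷ 46.07 g/mol = 0.99 mol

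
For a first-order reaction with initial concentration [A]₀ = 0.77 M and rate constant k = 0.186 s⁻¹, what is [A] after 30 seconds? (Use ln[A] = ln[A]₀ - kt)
0.0029 M

ln[A] = ln[A]₀ - k·t = ln(0.77) - (0.186)·(30) = -0.2614 - 5.5800 = -5.8414
[A] = e^(-5.8414) = 0.0029 M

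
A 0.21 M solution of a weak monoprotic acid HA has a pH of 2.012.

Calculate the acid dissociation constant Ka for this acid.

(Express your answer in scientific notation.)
K_a = 4.72e-04

[H⁺] = 10^(−pH) = 10^(−2.012) = 9.727e-03 M. For HA ⇌ H⁺ + A⁻, Ka = x²/(C − x) = (9.727e-03)²/(0.21 − 9.727e-03) = 4.72e-04.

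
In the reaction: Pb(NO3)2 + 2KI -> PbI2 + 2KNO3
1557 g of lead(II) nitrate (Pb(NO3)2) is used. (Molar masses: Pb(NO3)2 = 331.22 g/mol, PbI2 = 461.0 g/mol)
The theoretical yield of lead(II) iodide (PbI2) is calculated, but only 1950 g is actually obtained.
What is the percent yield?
Moles of Pb(NO3)2 = 1557 g ÷ 331.22 g/mol = 4.7008 mol
Mole ratio: 1 mol PbI2 / 1 mol Pb(NO3)2
Moles of PbI2 = 4.7008 × (1/1) = 4.7008 mol
Theoretical yield = 4.7008 mol × 461.0 g/mol = 2167.1 g
Actual yield = 1950 g
Percent yield = (1950 / 2167.1) × 100% = 90.0%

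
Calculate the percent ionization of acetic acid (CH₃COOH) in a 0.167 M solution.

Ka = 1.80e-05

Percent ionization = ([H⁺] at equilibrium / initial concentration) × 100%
Percent ionization = 1.03%

Let x = [H⁺]. Ka = x²/(C - x) ⇒ x² + (1.80e-05)x - (1.80e-05)(0.167) = 0. x = 1.7248e-03. Percent = (1.7248e-03/0.167) × 100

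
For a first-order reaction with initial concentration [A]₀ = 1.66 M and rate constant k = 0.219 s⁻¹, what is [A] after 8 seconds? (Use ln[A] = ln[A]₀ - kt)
0.2879 M

ln[A] = ln[A]₀ - k·t = ln(1.66) - (0.219)·(8) = 0.5068 - 1.7520 = -1.2452
[A] = e^(-1.2452) = 0.2879 M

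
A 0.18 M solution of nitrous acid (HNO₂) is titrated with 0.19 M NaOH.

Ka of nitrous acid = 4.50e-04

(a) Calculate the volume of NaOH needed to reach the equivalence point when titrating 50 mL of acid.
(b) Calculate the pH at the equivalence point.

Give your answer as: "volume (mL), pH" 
V = 47.4 mL, pH = 8.16

(a) At equivalence: moles acid = moles base.
moles acid = 0.18 × 0.05 = 0.009 mol; V_NaOH = 0.009/0.19 = 0.04737 L = 47.4 mL.
(b) At equivalence, all acid → conjugate base A⁻ at [A⁻] = 0.009/0.09737 = 0.09243 M.
Kb = Kw/Ka = 1.0e-14/4.50e-04 = 2.222e-11; [OH⁻] = √(Kb·[A⁻]) = 1.433e-06; pOH = 5.84; pH = 14 − pOH = 8.16.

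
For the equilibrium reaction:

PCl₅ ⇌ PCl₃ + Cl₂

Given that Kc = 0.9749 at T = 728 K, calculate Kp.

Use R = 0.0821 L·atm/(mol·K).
K_p = 58.2686

Δn = (moles gaseous products) − (moles gaseous reactants) = 1
T = 728 K; RT = 0.0821 × 728 = 59.7688
Kp = Kc·(RT)^Δn = 0.9749 × (59.7688)^1 = 0.9749 × 59.7688 = 58.2686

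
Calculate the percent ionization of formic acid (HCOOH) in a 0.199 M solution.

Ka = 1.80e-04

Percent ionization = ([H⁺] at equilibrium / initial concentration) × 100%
Percent ionization = 2.96%

Let x = [H⁺]. Ka = x²/(C - x) ⇒ x² + (1.80e-04)x - (1.80e-04)(0.199) = 0. x = 5.8957e-03. Percent = (5.8957e-03/0.199) × 100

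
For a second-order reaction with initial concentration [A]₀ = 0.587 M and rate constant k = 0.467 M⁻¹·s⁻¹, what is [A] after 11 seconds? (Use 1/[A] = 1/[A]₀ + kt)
0.1462 M

1/[A] = 1/[A]₀ + k·t = 1/0.587 + (0.467)·(11) = 1.7036 + 5.1370 = 6.8406
[A] = 1/6.8406 = 0.1462 M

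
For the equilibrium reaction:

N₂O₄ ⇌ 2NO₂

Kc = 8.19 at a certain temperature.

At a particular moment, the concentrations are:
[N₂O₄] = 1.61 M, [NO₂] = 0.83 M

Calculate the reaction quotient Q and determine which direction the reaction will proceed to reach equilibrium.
Q = 0.428, Q < K, reaction proceeds forward (toward products)

Q = ([NO₂]^2) / ([N₂O₄])
  = ((0.83)^2) / ((1.61)) = 0.6889/1.61 = 0.4279
Since Q = 0.4279 < Kc = 8.19, the reaction proceeds forward (toward products) to reach equilibrium.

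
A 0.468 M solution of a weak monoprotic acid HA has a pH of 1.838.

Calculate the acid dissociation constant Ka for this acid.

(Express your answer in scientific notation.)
K_a = 4.65e-04

[H⁺] = 10^(−pH) = 10^(−1.838) = 1.452e-02 M. For HA ⇌ H⁺ + A⁻, Ka = x²/(C − x) = (1.452e-02)²/(0.468 − 1.452e-02) = 4.65e-04.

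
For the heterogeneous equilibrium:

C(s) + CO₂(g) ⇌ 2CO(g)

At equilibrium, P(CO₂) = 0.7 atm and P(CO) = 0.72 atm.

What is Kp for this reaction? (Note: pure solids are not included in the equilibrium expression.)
K_p = 0.741

Solid C is excluded.
Kp = P(CO)²/P(CO₂) = (0.72)²/0.7 = 0.5184/0.7 = 0.741.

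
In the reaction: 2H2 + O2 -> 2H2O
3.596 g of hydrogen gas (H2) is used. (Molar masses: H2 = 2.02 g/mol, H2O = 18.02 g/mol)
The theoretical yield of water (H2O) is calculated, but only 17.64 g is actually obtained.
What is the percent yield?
Moles of H2 = 3.596 g ÷ 2.02 g/mol = 1.7802 mol
Mole ratio: 2 mol H2O / 2 mol H2
Moles of H2O = 1.7802 × (2/2) = 1.7802 mol
Theoretical yield = 1.7802 mol × 18.02 g/mol = 32.079 g
Actual yield = 17.64 g
Percent yield = (17.64 / 32.079) × 100% = 55.0%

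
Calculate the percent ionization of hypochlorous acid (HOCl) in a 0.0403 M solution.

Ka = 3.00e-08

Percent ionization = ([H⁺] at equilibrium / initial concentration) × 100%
Percent ionization = 0.0862%

Let x = [H⁺]. Ka = x²/(C - x) ⇒ x² + (3.00e-08)x - (3.00e-08)(0.0403) = 0. x = 3.4756e-05. Percent = (3.4756e-05/0.0403) × 100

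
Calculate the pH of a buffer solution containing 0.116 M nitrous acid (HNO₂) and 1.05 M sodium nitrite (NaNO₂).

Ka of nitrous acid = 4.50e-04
pH = 4.30

pKa = -log(4.50e-04) = 3.35. pH = pKa + log([A⁻]/[HA]) = 3.35 + log(1.05/0.116)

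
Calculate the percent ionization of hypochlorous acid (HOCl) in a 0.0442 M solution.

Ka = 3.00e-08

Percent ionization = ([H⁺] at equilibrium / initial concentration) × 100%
Percent ionization = 0.0824%

Let x = [H⁺]. Ka = x²/(C - x) ⇒ x² + (3.00e-08)x - (3.00e-08)(0.0442) = 0. x = 3.6399e-05. Percent = (3.6399e-05/0.0442) × 100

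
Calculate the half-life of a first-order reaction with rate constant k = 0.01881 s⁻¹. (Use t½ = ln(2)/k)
36.85 s

t½ = ln(2)/k = 0.6931/0.01881 = 36.85 s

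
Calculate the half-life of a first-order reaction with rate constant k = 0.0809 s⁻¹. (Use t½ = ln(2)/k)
8.57 s

t½ = ln(2)/k = 0.6931/0.0809 = 8.57 s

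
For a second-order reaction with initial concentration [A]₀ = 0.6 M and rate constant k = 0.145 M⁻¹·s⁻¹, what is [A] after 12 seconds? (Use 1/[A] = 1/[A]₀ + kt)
0.2935 M

1/[A] = 1/[A]₀ + k·t = 1/0.6 + (0.145)·(12) = 1.6667 + 1.7400 = 3.4067
[A] = 1/3.4067 = 0.2935 M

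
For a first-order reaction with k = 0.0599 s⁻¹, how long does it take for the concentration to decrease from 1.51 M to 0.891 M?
8.81 s

From ln[A] = ln[A]₀ - k·t: t = ln([A]₀/[A])/k = ln(1.51/0.891)/0.0599 = ln(1.6947)/0.0599 = 0.5275/0.0599 = 8.81 s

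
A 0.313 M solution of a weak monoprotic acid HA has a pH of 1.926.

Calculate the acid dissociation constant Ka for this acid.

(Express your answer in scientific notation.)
K_a = 4.67e-04

[H⁺] = 10^(−pH) = 10^(−1.926) = 1.186e-02 M. For HA ⇌ H⁺ + A⁻, Ka = x²/(C − x) = (1.186e-02)²/(0.313 − 1.186e-02) = 4.67e-04.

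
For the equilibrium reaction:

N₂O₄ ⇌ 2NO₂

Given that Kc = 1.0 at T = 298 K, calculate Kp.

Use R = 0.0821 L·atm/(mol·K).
K_p = 24.4658

Δn = (moles gaseous products) − (moles gaseous reactants) = 1
T = 298 K; RT = 0.0821 × 298 = 24.4658
Kp = Kc·(RT)^Δn = 1.0 × (24.4658)^1 = 1.0 × 24.4658 = 24.4658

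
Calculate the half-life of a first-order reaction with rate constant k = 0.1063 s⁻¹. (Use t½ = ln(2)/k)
6.52 s

t½ = ln(2)/k = 0.6931/0.1063 = 6.52 s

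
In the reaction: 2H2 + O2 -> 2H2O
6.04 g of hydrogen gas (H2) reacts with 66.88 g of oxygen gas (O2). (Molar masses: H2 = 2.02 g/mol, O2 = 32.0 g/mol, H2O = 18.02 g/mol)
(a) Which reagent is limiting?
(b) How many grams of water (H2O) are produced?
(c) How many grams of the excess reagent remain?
(a) H2, (b) 53.88 g, (c) 19.04 g

Moles of H2 = 6.04 g ÷ 2.02 g/mol = 2.9901 mol
Moles of O2 = 66.88 g ÷ 32.0 g/mol = 2.09 mol
Moles ÷ coefficient: H2: 2.9901/2 = 1.495, O2: 2.09/1 = 2.09
(a) H2 has the smaller value, so H2 is the limiting reagent.
(b) Moles of H2O = 2.9901 mol H2 × (2/2) = 2.9901 mol; mass = 2.9901 mol × 18.02 g/mol = 53.88 g
(c) O2 consumed = 2.9901 × (1/2) = 1.49505 mol; remaining = 2.09 − 1.49505 = 0.59495 mol; mass = 0.59495 mol × 32.0 g/mol = 19.04 g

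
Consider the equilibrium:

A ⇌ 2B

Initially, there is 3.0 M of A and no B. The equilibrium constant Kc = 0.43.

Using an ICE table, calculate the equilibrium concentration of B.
[B] = 1.033 M

ICE: [A] = 3.0 − x, [B] = 2x.
Kc = (2x)²/(3.0 − x) = 0.43 ⇒ 4x² + 0.43x − 1.29 = 0.
x = (−0.43 + √(0.43² + 4·4·1.29))/(2·4) = (−0.43 + √20.825)/8 = 0.51668.
[B] = 2x = 1.033 M.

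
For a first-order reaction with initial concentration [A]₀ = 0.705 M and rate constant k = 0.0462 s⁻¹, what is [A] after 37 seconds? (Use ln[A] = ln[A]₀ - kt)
0.1276 M

ln[A] = ln[A]₀ - k·t = ln(0.705) - (0.0462)·(37) = -0.3496 - 1.7094 = -2.0590
[A] = e^(-2.0590) = 0.1276 M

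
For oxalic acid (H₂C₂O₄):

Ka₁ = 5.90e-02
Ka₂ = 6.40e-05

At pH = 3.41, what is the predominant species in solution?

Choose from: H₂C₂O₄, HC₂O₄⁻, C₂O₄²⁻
HC₂O₄⁻

pKa1 = 1.23, pKa2 = 4.19. Each pKa is the crossover between adjacent species; pH = 3.41 lies in the region where HC₂O₄⁻ predominates.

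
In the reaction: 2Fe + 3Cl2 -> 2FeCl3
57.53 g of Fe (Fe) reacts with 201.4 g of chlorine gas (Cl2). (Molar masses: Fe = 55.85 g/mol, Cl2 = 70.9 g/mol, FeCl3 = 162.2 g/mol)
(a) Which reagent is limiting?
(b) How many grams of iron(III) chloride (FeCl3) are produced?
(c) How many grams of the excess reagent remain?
(a) Fe, (b) 167.1 g, (c) 91.85 g

Moles of Fe = 57.53 g ÷ 55.85 g/mol = 1.03008 mol
Moles of Cl2 = 201.4 g ÷ 70.9 g/mol = 2.84062 mol
Moles ÷ coefficient: Fe: 1.03008/2 = 0.515, Cl2: 2.84062/3 = 0.9469
(a) Fe has the smaller value, so Fe is the limiting reagent.
(b) Moles of FeCl3 = 1.03008 mol Fe × (2/2) = 1.03008 mol; mass = 1.03008 mol × 162.2 g/mol = 167.1 g
(c) Cl2 consumed = 1.03008 × (3/2) = 1.54512 mol; remaining = 2.84062 − 1.54512 = 1.2955 mol; mass = 1.2955 mol × 70.9 g/mol = 91.85 g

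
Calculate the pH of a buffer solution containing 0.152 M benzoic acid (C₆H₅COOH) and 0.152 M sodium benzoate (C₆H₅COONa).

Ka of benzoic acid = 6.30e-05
pH = 4.20

pKa = -log(6.30e-05) = 4.20. pH = pKa + log([A⁻]/[HA]) = 4.20 + log(0.152/0.152)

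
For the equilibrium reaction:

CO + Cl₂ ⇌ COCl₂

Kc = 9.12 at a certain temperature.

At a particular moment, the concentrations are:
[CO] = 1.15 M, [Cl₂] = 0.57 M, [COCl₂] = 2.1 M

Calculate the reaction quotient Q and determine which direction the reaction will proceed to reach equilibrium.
Q = 3.204, Q < K, reaction proceeds forward (toward products)

Q = ([COCl₂]) / ([CO] × [Cl₂])
  = ((2.1)) / ((1.15)·(0.57)) = 2.1/0.6555 = 3.204
Since Q = 3.204 < Kc = 9.12, the reaction proceeds forward (toward products) to reach equilibrium.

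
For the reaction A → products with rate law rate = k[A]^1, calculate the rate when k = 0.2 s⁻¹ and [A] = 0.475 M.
0.095 M/s

rate = k·[A]^1 = 0.2·(0.475)^1 = 0.2·0.475 = 0.095 M/s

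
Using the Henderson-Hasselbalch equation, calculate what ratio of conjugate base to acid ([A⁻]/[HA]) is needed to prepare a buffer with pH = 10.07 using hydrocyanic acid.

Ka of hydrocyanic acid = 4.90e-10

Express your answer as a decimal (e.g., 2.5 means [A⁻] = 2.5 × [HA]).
[A⁻]/[HA] = 5.757

pKa = −log(4.90e-10) = 9.3098. pH = pKa + log([A⁻]/[HA]). 10.07 = 9.3098 + log(ratio). log(ratio) = 10.07 − 9.3098 = 0.7602. ratio = 10^(0.7602) = 5.757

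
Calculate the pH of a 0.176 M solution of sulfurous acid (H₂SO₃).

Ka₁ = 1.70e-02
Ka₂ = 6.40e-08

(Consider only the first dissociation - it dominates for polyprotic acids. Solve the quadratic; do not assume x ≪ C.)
pH = 1.33

x² + Ka₁·x − Ka₁·C = 0 with Ka₁ = 1.70e-02, C = 0.176.
x = (−Ka₁ + √(Ka₁² + 4·Ka₁·C))/2 = 4.6856e-02 M, so pH = 1.33.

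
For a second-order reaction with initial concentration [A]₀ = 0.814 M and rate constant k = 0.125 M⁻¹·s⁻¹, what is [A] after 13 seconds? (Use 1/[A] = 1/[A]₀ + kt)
0.3504 M

1/[A] = 1/[A]₀ + k·t = 1/0.814 + (0.125)·(13) = 1.2285 + 1.6250 = 2.8535
[A] = 1/2.8535 = 0.3504 M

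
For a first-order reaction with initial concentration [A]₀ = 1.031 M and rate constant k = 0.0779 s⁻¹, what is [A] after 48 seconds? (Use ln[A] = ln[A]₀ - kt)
0.0245 M

ln[A] = ln[A]₀ - k·t = ln(1.031) - (0.0779)·(48) = 0.0305 - 3.7392 = -3.7087
[A] = e^(-3.7087) = 0.0245 M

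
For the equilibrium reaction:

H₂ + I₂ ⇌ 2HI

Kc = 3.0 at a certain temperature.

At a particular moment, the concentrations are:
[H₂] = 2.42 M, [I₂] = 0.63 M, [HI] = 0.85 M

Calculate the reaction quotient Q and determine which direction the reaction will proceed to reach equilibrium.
Q = 0.474, Q < K, reaction proceeds forward (toward products)

Q = ([HI]^2) / ([H₂] × [I₂])
  = ((0.85)^2) / ((2.42)·(0.63)) = 0.7225/1.5246 = 0.4739
Since Q = 0.4739 < Kc = 3.0, the reaction proceeds forward (toward products) to reach equilibrium.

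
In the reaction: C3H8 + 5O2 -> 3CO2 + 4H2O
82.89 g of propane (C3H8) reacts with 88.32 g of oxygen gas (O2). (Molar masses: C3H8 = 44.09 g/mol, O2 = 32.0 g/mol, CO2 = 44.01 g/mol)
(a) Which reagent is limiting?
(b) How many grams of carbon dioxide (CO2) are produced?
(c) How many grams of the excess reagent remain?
(a) O2, (b) 72.88 g, (c) 58.55 g

Moles of C3H8 = 82.89 g ÷ 44.09 g/mol = 1.88002 mol
Moles of O2 = 88.32 g ÷ 32.0 g/mol = 2.76 mol
Moles ÷ coefficient: C3H8: 1.88002/1 = 1.88, O2: 2.76/5 = 0.552
(a) O2 has the smaller value, so O2 is the limiting reagent.
(b) Moles of CO2 = 2.76 mol O2 × (3/5) = 1.656 mol; mass = 1.656 mol × 44.01 g/mol = 72.88 g
(c) C3H8 consumed = 2.76 × (1/5) = 0.552 mol; remaining = 1.88002 − 0.552 = 1.32802 mol; mass = 1.32802 mol × 44.09 g/mol = 58.55 g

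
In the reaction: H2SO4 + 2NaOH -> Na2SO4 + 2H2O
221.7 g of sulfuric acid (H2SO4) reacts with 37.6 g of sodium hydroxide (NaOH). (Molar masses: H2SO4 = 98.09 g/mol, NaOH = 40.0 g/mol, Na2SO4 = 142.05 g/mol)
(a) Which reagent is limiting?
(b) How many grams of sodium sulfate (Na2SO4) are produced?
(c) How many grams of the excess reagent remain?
(a) NaOH, (b) 66.76 g, (c) 175.6 g

Moles of H2SO4 = 221.7 g ÷ 98.09 g/mol = 2.26017 mol
Moles of NaOH = 37.6 g ÷ 40.0 g/mol = 0.94 mol
Moles ÷ coefficient: H2SO4: 2.26017/1 = 2.26, NaOH: 0.94/2 = 0.47
(a) NaOH has the smaller value, so NaOH is the limiting reagent.
(b) Moles of Na2SO4 = 0.94 mol NaOH × (1/2) = 0.47 mol; mass = 0.47 mol × 142.05 g/mol = 66.76 g
(c) H2SO4 consumed = 0.94 × (1/2) = 0.47 mol; remaining = 2.26017 − 0.47 = 1.79017 mol; mass = 1.79017 mol × 98.09 g/mol = 175.6 g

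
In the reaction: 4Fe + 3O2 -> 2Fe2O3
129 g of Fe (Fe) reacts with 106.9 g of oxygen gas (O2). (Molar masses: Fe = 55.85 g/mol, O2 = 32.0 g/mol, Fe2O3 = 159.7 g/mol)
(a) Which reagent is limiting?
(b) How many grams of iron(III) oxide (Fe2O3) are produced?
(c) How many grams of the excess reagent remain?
(a) Fe, (b) 184.4 g, (c) 51.47 g

Moles of Fe = 129 g ÷ 55.85 g/mol = 2.30976 mol
Moles of O2 = 106.9 g ÷ 32.0 g/mol = 3.34063 mol
Moles ÷ coefficient: Fe: 2.30976/4 = 0.5774, O2: 3.34063/3 = 1.114
(a) Fe has the smaller value, so Fe is the limiting reagent.
(b) Moles of Fe2O3 = 2.30976 mol Fe × (2/4) = 1.15488 mol; mass = 1.15488 mol × 159.7 g/mol = 184.4 g
(c) O2 consumed = 2.30976 × (3/4) = 1.73232 mol; remaining = 3.34063 − 1.73232 = 1.60831 mol; mass = 1.60831 mol × 32.0 g/mol = 51.47 g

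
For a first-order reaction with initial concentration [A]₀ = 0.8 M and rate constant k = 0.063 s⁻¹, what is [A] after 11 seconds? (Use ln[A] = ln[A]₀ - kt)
0.4001 M

ln[A] = ln[A]₀ - k·t = ln(0.8) - (0.063)·(11) = -0.2231 - 0.6930 = -0.9161
[A] = e^(-0.9161) = 0.4001 M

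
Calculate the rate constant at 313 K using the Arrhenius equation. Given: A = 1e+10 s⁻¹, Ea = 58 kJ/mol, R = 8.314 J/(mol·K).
2.09e+00 s⁻¹

k = A·exp(-Ea/(R·T)) = 1e+10·exp(-58000/(8.314·313)) = 1e+10·exp(-22.2881) = 1e+10·2.0912e-10 = 2.09e+00 s⁻¹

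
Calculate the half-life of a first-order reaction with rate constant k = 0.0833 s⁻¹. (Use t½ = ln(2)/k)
8.32 s

t½ = ln(2)/k = 0.6931/0.0833 = 8.32 s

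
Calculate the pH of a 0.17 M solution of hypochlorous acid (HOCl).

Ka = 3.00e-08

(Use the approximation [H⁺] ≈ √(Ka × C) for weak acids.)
pH = 4.15

[H⁺] = √(Ka × C) = √(3.00e-08 × 0.17) = 7.1414e-05. pH = -log(7.1414e-05)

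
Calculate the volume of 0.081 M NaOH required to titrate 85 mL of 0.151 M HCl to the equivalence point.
V_{base} = 158.5 mL

At equivalence: moles acid = moles base.
moles HCl = 0.151 M × 0.085 L = 0.012835 mol
V_NaOH = 0.012835 mol ÷ 0.081 M = 0.1585 L = 158.5 mL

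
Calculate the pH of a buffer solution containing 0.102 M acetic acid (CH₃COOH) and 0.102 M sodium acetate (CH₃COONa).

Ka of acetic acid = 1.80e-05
pH = 4.74

pKa = -log(1.80e-05) = 4.74. pH = pKa + log([A⁻]/[HA]) = 4.74 + log(0.102/0.102)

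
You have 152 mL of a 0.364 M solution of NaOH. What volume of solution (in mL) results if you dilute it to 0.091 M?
Using M₁V₁ = M₂V₂:
0.364 × 152 = 0.091 × V₂
V₂ = (0.364 × 152) / 0.091 = 608 mL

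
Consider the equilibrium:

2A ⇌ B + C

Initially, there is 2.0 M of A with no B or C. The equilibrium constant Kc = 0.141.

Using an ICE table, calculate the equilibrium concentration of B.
[B] = 0.429 M

ICE: [A] = 2.0 − 2x, [B] = [C] = x.
Kc = x²/(2.0 − 2x)² = 0.141 ⇒ √Kc = x/(2.0 − 2x).
x = √0.141·2.0/(1 + 2√0.141) = 0.3755·2.0/1.751 = 0.4289.
[B] = x = 0.429 M.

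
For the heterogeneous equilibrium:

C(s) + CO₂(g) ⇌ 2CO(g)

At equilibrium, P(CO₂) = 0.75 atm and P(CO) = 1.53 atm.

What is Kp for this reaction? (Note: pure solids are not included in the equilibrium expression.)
K_p = 3.121

Solid C is excluded.
Kp = P(CO)²/P(CO₂) = (1.53)²/0.75 = 2.341/0.75 = 3.121.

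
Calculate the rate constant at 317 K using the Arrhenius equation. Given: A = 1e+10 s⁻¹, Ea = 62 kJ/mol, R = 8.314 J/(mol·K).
6.07e-01 s⁻¹

k = A·exp(-Ea/(R·T)) = 1e+10·exp(-62000/(8.314·317)) = 1e+10·exp(-23.5246) = 1e+10·6.0728e-11 = 6.07e-01 s⁻¹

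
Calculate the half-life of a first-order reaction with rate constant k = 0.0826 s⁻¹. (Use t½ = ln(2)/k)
8.39 s

t½ = ln(2)/k = 0.6931/0.0826 = 8.39 s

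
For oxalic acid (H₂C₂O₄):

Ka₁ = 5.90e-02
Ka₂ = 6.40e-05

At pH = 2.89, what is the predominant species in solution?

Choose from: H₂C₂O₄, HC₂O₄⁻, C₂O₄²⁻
HC₂O₄⁻

pKa1 = 1.23, pKa2 = 4.19. Each pKa is the crossover between adjacent species; pH = 2.89 lies in the region where HC₂O₄⁻ predominates.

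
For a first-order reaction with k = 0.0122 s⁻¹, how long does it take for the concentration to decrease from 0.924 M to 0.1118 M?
173.11 s

From ln[A] = ln[A]₀ - k·t: t = ln([A]₀/[A])/k = ln(0.924/0.1118)/0.0122 = ln(8.2648)/0.0122 = 2.1120/0.0122 = 173.11 s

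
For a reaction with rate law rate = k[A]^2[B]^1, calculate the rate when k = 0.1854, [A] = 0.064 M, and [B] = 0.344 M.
0.0002612 M/s

rate = k·[A]^2·[B]^1 = 0.1854·(0.064)^2·(0.344)^1 = 0.1854·0.004096·0.344 = 0.0002612 M/s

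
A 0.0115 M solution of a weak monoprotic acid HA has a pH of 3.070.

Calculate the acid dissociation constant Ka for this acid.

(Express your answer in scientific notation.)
K_a = 6.80e-05

[H⁺] = 10^(−pH) = 10^(−3.070) = 8.511e-04 M. For HA ⇌ H⁺ + A⁻, Ka = x²/(C − x) = (8.511e-04)²/(0.0115 − 8.511e-04) = 6.80e-05.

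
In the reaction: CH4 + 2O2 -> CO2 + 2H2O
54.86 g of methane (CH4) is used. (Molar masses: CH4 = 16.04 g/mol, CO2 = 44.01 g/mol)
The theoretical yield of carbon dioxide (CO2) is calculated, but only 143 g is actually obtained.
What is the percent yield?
Moles of CH4 = 54.86 g ÷ 16.04 g/mol = 3.4202 mol
Mole ratio: 1 mol CO2 / 1 mol CH4
Moles of CO2 = 3.4202 × (1/1) = 3.4202 mol
Theoretical yield = 3.4202 mol × 44.01 g/mol = 150.52 g
Actual yield = 143 g
Percent yield = (143 / 150.52) × 100% = 95.0%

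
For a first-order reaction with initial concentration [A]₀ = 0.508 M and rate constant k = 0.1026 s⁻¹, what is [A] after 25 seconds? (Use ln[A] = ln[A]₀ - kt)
0.0391 M

ln[A] = ln[A]₀ - k·t = ln(0.508) - (0.1026)·(25) = -0.6773 - 2.5650 = -3.2423
[A] = e^(-3.2423) = 0.0391 M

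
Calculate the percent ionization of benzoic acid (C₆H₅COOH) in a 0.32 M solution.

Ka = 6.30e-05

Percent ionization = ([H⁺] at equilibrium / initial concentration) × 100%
Percent ionization = 1.39%

Let x = [H⁺]. Ka = x²/(C - x) ⇒ x² + (6.30e-05)x - (6.30e-05)(0.32) = 0. x = 4.4586e-03. Percent = (4.4586e-03/0.32) × 100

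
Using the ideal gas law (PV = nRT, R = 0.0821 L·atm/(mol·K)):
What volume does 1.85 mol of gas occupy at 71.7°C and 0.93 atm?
T = 71.7°C + 273.15 = 344.85 K
V = nRT/P = (1.85 × 0.0821 × 344.85) / 0.93
V = 56.32 L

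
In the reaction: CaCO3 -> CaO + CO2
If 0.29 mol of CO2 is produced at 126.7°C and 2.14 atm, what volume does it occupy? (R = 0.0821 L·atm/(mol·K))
T = 126.7°C + 273.15 = 399.85 K
V = nRT/P = (0.29 × 0.0821 × 399.85) / 2.14
V = 4.45 L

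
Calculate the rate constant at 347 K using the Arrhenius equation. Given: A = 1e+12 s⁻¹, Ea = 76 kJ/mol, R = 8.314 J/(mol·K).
3.62e+00 s⁻¹

k = A·exp(-Ea/(R·T)) = 1e+12·exp(-76000/(8.314·347)) = 1e+12·exp(-26.3435) = 1e+12·3.6237e-12 = 3.62e+00 s⁻¹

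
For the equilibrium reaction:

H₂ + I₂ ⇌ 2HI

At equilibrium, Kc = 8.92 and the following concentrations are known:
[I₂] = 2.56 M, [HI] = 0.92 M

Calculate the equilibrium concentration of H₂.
[H₂] = 0.0371 M

Kc = ([HI]^2) / ([H₂] × [I₂]) = 8.92
[H₂]^1 = (product terms)/(Kc · other reactant terms) = 0.8464 / (8.92 · 2.56) = 0.037066
[H₂] = 0.0371 M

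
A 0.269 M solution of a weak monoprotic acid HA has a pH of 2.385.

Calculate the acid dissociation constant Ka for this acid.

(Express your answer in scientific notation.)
K_a = 6.41e-05

[H⁺] = 10^(−pH) = 10^(−2.385) = 4.121e-03 M. For HA ⇌ H⁺ + A⁻, Ka = x²/(C − x) = (4.121e-03)²/(0.269 − 4.121e-03) = 6.41e-05.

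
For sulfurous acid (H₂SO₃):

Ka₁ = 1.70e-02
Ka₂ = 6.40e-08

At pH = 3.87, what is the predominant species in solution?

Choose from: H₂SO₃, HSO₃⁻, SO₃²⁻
HSO₃⁻

pKa1 = 1.77, pKa2 = 7.19. Each pKa is the crossover between adjacent species; pH = 3.87 lies in the region where HSO₃⁻ predominates.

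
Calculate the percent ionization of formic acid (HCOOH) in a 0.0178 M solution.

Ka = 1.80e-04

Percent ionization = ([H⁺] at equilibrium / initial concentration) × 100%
Percent ionization = 9.56%

Let x = [H⁺]. Ka = x²/(C - x) ⇒ x² + (1.80e-04)x - (1.80e-04)(0.0178) = 0. x = 1.7022e-03. Percent = (1.7022e-03/0.0178) × 100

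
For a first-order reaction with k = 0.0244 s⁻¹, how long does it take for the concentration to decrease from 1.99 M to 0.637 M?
46.69 s

From ln[A] = ln[A]₀ - k·t: t = ln([A]₀/[A])/k = ln(1.99/0.637)/0.0244 = ln(3.1240)/0.0244 = 1.1391/0.0244 = 46.69 s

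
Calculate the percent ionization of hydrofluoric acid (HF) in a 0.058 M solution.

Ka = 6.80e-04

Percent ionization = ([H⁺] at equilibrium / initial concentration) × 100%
Percent ionization = 10.3%

Let x = [H⁺]. Ka = x²/(C - x) ⇒ x² + (6.80e-04)x - (6.80e-04)(0.058) = 0. x = 5.9493e-03. Percent = (5.9493e-03/0.058) × 100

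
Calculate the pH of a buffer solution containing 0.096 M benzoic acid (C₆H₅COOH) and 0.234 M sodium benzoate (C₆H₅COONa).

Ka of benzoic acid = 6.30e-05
pH = 4.59

pKa = -log(6.30e-05) = 4.20. pH = pKa + log([A⁻]/[HA]) = 4.20 + log(0.234/0.096)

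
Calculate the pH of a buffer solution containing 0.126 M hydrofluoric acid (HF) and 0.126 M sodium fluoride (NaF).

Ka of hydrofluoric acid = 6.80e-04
pH = 3.17

pKa = -log(6.80e-04) = 3.17. pH = pKa + log([A⁻]/[HA]) = 3.17 + log(0.126/0.126)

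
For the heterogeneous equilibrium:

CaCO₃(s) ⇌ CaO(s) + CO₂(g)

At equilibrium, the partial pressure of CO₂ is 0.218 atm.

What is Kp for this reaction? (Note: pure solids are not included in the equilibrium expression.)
K_p = 0.218

Solids (CaCO₃, CaO) have activity 1 and are excluded.
Kp = P(CO₂) = 0.218.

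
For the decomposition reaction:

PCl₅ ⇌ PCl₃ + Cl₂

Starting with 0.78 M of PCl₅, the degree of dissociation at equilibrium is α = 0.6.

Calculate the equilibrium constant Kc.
K_c = 0.7020

x = α·[A]₀ = 0.6 × 0.78 = 0.468 M dissociated.
At eq: [PCl₅] = 0.78 − 0.468 = 0.312 M; [PCl₃] = [Cl₂] = x = 0.468 M.
Kc = [PCl₃][Cl₂]/[PCl₅] = (0.468)²/0.312 = 0.702.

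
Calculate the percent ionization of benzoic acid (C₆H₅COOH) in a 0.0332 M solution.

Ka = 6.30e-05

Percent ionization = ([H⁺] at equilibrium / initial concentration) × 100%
Percent ionization = 4.26%

Let x = [H⁺]. Ka = x²/(C - x) ⇒ x² + (6.30e-05)x - (6.30e-05)(0.0332) = 0. x = 1.4151e-03. Percent = (1.4151e-03/0.0332) × 100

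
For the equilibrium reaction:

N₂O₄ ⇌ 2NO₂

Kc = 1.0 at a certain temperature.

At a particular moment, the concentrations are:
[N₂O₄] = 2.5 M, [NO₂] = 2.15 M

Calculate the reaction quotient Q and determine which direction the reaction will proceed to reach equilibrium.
Q = 1.849, Q > K, reaction proceeds reverse (toward reactants)

Q = ([NO₂]^2) / ([N₂O₄])
  = ((2.15)^2) / ((2.5)) = 4.6225/2.5 = 1.849
Since Q = 1.849 > Kc = 1.0, the reaction proceeds reverse (toward reactants) to reach equilibrium.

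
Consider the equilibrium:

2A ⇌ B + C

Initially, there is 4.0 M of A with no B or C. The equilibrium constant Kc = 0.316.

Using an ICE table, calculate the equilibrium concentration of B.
[B] = 1.059 M

ICE: [A] = 4.0 − 2x, [B] = [C] = x.
Kc = x²/(4.0 − 2x)² = 0.316 ⇒ √Kc = x/(4.0 − 2x).
x = √0.316·4.0/(1 + 2√0.316) = 0.56214·4.0/2.1243 = 1.0585.
[B] = x = 1.059 M.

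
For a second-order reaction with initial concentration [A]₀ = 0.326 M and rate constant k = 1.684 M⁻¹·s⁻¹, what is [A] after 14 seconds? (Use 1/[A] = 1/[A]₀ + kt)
0.0375 M

1/[A] = 1/[A]₀ + k·t = 1/0.326 + (1.684)·(14) = 3.0675 + 23.5760 = 26.6435
[A] = 1/26.6435 = 0.0375 M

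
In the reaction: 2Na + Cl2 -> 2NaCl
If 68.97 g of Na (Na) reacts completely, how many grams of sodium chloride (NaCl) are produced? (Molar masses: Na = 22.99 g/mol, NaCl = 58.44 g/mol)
Moles of Na = 68.97 g ÷ 22.99 g/mol = 3 mol
Mole ratio: 2 mol NaCl / 2 mol Na
Moles of NaCl = 3 × (2/2) = 3 mol
Mass of NaCl = 3 mol × 58.44 g/mol = 175.3 g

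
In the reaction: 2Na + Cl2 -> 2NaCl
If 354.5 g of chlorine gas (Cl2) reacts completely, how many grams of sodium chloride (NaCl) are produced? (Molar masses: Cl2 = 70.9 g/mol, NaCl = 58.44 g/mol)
Moles of Cl2 = 354.5 g ÷ 70.9 g/mol = 5 mol
Mole ratio: 2 mol NaCl / 1 mol Cl2
Moles of NaCl = 5 × (2/1) = 10 mol
Mass of NaCl = 10 mol × 58.44 g/mol = 584.4 g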